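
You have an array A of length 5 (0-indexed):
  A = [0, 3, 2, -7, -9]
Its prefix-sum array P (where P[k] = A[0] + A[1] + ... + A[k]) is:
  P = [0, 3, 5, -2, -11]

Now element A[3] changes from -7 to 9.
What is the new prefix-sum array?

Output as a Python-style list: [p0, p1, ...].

Change: A[3] -7 -> 9, delta = 16
P[k] for k < 3: unchanged (A[3] not included)
P[k] for k >= 3: shift by delta = 16
  P[0] = 0 + 0 = 0
  P[1] = 3 + 0 = 3
  P[2] = 5 + 0 = 5
  P[3] = -2 + 16 = 14
  P[4] = -11 + 16 = 5

Answer: [0, 3, 5, 14, 5]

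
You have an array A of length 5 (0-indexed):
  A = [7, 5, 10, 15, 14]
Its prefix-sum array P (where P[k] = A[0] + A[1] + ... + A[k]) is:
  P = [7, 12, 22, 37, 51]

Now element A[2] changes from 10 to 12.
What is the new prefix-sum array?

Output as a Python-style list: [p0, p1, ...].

Change: A[2] 10 -> 12, delta = 2
P[k] for k < 2: unchanged (A[2] not included)
P[k] for k >= 2: shift by delta = 2
  P[0] = 7 + 0 = 7
  P[1] = 12 + 0 = 12
  P[2] = 22 + 2 = 24
  P[3] = 37 + 2 = 39
  P[4] = 51 + 2 = 53

Answer: [7, 12, 24, 39, 53]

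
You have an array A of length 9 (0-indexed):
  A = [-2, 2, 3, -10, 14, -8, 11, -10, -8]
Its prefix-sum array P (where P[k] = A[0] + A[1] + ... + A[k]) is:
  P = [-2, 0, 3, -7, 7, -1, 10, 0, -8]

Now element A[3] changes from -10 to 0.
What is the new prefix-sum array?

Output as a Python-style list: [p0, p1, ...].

Change: A[3] -10 -> 0, delta = 10
P[k] for k < 3: unchanged (A[3] not included)
P[k] for k >= 3: shift by delta = 10
  P[0] = -2 + 0 = -2
  P[1] = 0 + 0 = 0
  P[2] = 3 + 0 = 3
  P[3] = -7 + 10 = 3
  P[4] = 7 + 10 = 17
  P[5] = -1 + 10 = 9
  P[6] = 10 + 10 = 20
  P[7] = 0 + 10 = 10
  P[8] = -8 + 10 = 2

Answer: [-2, 0, 3, 3, 17, 9, 20, 10, 2]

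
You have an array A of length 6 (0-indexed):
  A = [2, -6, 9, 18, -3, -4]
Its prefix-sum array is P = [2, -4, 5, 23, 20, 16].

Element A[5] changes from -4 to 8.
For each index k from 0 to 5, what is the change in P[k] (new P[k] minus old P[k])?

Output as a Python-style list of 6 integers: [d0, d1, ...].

Element change: A[5] -4 -> 8, delta = 12
For k < 5: P[k] unchanged, delta_P[k] = 0
For k >= 5: P[k] shifts by exactly 12
Delta array: [0, 0, 0, 0, 0, 12]

Answer: [0, 0, 0, 0, 0, 12]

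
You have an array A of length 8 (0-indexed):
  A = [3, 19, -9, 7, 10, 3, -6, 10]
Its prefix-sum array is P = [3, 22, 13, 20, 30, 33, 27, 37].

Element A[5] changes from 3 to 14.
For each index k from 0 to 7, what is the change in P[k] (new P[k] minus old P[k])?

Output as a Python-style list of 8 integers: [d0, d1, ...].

Answer: [0, 0, 0, 0, 0, 11, 11, 11]

Derivation:
Element change: A[5] 3 -> 14, delta = 11
For k < 5: P[k] unchanged, delta_P[k] = 0
For k >= 5: P[k] shifts by exactly 11
Delta array: [0, 0, 0, 0, 0, 11, 11, 11]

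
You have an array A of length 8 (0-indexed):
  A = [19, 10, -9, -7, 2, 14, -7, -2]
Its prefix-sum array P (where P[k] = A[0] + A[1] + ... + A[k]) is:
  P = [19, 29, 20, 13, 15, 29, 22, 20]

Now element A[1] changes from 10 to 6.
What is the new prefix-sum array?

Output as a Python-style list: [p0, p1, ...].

Answer: [19, 25, 16, 9, 11, 25, 18, 16]

Derivation:
Change: A[1] 10 -> 6, delta = -4
P[k] for k < 1: unchanged (A[1] not included)
P[k] for k >= 1: shift by delta = -4
  P[0] = 19 + 0 = 19
  P[1] = 29 + -4 = 25
  P[2] = 20 + -4 = 16
  P[3] = 13 + -4 = 9
  P[4] = 15 + -4 = 11
  P[5] = 29 + -4 = 25
  P[6] = 22 + -4 = 18
  P[7] = 20 + -4 = 16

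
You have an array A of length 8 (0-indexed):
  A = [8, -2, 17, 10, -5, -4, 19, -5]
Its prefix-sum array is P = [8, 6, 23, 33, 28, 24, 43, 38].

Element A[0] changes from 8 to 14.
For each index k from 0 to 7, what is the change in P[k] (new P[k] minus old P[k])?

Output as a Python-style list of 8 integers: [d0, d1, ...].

Element change: A[0] 8 -> 14, delta = 6
For k < 0: P[k] unchanged, delta_P[k] = 0
For k >= 0: P[k] shifts by exactly 6
Delta array: [6, 6, 6, 6, 6, 6, 6, 6]

Answer: [6, 6, 6, 6, 6, 6, 6, 6]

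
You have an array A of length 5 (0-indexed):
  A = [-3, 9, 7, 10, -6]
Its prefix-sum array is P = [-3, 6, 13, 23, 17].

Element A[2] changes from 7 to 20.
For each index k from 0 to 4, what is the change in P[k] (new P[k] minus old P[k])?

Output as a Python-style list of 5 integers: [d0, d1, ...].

Element change: A[2] 7 -> 20, delta = 13
For k < 2: P[k] unchanged, delta_P[k] = 0
For k >= 2: P[k] shifts by exactly 13
Delta array: [0, 0, 13, 13, 13]

Answer: [0, 0, 13, 13, 13]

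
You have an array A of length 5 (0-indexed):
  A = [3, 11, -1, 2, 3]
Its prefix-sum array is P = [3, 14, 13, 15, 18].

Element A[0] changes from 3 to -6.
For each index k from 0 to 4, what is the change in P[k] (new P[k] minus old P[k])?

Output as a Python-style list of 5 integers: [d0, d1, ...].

Answer: [-9, -9, -9, -9, -9]

Derivation:
Element change: A[0] 3 -> -6, delta = -9
For k < 0: P[k] unchanged, delta_P[k] = 0
For k >= 0: P[k] shifts by exactly -9
Delta array: [-9, -9, -9, -9, -9]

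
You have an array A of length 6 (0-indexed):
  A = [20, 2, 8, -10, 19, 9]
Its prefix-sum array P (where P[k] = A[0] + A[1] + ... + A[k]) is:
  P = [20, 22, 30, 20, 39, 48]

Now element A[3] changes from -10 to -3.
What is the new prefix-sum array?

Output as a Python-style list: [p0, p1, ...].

Answer: [20, 22, 30, 27, 46, 55]

Derivation:
Change: A[3] -10 -> -3, delta = 7
P[k] for k < 3: unchanged (A[3] not included)
P[k] for k >= 3: shift by delta = 7
  P[0] = 20 + 0 = 20
  P[1] = 22 + 0 = 22
  P[2] = 30 + 0 = 30
  P[3] = 20 + 7 = 27
  P[4] = 39 + 7 = 46
  P[5] = 48 + 7 = 55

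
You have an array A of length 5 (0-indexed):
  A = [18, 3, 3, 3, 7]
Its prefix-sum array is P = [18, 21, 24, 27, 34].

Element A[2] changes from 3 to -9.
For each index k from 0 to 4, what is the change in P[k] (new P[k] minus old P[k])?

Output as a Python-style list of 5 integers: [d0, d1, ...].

Answer: [0, 0, -12, -12, -12]

Derivation:
Element change: A[2] 3 -> -9, delta = -12
For k < 2: P[k] unchanged, delta_P[k] = 0
For k >= 2: P[k] shifts by exactly -12
Delta array: [0, 0, -12, -12, -12]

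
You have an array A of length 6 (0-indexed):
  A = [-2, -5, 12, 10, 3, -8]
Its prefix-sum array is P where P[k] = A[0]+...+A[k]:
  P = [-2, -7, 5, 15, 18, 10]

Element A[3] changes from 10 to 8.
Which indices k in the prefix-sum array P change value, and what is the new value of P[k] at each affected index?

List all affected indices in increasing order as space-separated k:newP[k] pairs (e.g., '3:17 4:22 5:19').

Answer: 3:13 4:16 5:8

Derivation:
P[k] = A[0] + ... + A[k]
P[k] includes A[3] iff k >= 3
Affected indices: 3, 4, ..., 5; delta = -2
  P[3]: 15 + -2 = 13
  P[4]: 18 + -2 = 16
  P[5]: 10 + -2 = 8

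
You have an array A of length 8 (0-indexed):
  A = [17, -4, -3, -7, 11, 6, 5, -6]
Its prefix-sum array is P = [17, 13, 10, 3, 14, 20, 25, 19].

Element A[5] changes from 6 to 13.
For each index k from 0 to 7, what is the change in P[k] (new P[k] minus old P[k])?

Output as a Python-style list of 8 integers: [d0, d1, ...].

Element change: A[5] 6 -> 13, delta = 7
For k < 5: P[k] unchanged, delta_P[k] = 0
For k >= 5: P[k] shifts by exactly 7
Delta array: [0, 0, 0, 0, 0, 7, 7, 7]

Answer: [0, 0, 0, 0, 0, 7, 7, 7]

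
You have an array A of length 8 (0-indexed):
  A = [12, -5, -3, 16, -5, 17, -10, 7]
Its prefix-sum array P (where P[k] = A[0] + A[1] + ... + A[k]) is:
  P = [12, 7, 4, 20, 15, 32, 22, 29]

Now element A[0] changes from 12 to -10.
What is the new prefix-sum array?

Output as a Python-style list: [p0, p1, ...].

Answer: [-10, -15, -18, -2, -7, 10, 0, 7]

Derivation:
Change: A[0] 12 -> -10, delta = -22
P[k] for k < 0: unchanged (A[0] not included)
P[k] for k >= 0: shift by delta = -22
  P[0] = 12 + -22 = -10
  P[1] = 7 + -22 = -15
  P[2] = 4 + -22 = -18
  P[3] = 20 + -22 = -2
  P[4] = 15 + -22 = -7
  P[5] = 32 + -22 = 10
  P[6] = 22 + -22 = 0
  P[7] = 29 + -22 = 7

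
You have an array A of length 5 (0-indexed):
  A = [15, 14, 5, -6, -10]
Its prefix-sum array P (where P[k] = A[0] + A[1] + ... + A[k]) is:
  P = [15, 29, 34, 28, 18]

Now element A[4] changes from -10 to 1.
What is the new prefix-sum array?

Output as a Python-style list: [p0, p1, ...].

Change: A[4] -10 -> 1, delta = 11
P[k] for k < 4: unchanged (A[4] not included)
P[k] for k >= 4: shift by delta = 11
  P[0] = 15 + 0 = 15
  P[1] = 29 + 0 = 29
  P[2] = 34 + 0 = 34
  P[3] = 28 + 0 = 28
  P[4] = 18 + 11 = 29

Answer: [15, 29, 34, 28, 29]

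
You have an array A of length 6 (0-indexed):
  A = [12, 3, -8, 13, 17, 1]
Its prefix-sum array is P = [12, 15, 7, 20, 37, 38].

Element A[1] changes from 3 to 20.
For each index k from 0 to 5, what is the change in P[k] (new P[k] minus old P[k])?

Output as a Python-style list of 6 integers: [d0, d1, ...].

Answer: [0, 17, 17, 17, 17, 17]

Derivation:
Element change: A[1] 3 -> 20, delta = 17
For k < 1: P[k] unchanged, delta_P[k] = 0
For k >= 1: P[k] shifts by exactly 17
Delta array: [0, 17, 17, 17, 17, 17]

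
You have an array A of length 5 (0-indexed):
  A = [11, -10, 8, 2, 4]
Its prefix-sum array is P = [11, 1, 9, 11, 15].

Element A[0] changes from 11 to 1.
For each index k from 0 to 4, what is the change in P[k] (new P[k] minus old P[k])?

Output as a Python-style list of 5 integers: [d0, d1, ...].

Element change: A[0] 11 -> 1, delta = -10
For k < 0: P[k] unchanged, delta_P[k] = 0
For k >= 0: P[k] shifts by exactly -10
Delta array: [-10, -10, -10, -10, -10]

Answer: [-10, -10, -10, -10, -10]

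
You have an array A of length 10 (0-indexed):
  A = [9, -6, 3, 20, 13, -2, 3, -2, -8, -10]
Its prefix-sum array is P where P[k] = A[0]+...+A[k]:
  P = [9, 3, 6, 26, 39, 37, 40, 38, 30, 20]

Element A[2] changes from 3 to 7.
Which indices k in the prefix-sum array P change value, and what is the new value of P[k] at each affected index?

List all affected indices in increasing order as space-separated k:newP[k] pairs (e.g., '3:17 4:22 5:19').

Answer: 2:10 3:30 4:43 5:41 6:44 7:42 8:34 9:24

Derivation:
P[k] = A[0] + ... + A[k]
P[k] includes A[2] iff k >= 2
Affected indices: 2, 3, ..., 9; delta = 4
  P[2]: 6 + 4 = 10
  P[3]: 26 + 4 = 30
  P[4]: 39 + 4 = 43
  P[5]: 37 + 4 = 41
  P[6]: 40 + 4 = 44
  P[7]: 38 + 4 = 42
  P[8]: 30 + 4 = 34
  P[9]: 20 + 4 = 24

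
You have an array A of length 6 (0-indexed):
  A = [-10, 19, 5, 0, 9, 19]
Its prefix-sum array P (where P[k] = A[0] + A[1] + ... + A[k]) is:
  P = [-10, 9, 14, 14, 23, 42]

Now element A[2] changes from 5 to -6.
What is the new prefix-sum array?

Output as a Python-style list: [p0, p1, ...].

Change: A[2] 5 -> -6, delta = -11
P[k] for k < 2: unchanged (A[2] not included)
P[k] for k >= 2: shift by delta = -11
  P[0] = -10 + 0 = -10
  P[1] = 9 + 0 = 9
  P[2] = 14 + -11 = 3
  P[3] = 14 + -11 = 3
  P[4] = 23 + -11 = 12
  P[5] = 42 + -11 = 31

Answer: [-10, 9, 3, 3, 12, 31]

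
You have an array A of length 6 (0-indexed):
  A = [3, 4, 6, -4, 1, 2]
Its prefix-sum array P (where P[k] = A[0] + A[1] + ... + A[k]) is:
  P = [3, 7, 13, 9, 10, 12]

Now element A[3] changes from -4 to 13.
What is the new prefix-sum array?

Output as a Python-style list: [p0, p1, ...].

Change: A[3] -4 -> 13, delta = 17
P[k] for k < 3: unchanged (A[3] not included)
P[k] for k >= 3: shift by delta = 17
  P[0] = 3 + 0 = 3
  P[1] = 7 + 0 = 7
  P[2] = 13 + 0 = 13
  P[3] = 9 + 17 = 26
  P[4] = 10 + 17 = 27
  P[5] = 12 + 17 = 29

Answer: [3, 7, 13, 26, 27, 29]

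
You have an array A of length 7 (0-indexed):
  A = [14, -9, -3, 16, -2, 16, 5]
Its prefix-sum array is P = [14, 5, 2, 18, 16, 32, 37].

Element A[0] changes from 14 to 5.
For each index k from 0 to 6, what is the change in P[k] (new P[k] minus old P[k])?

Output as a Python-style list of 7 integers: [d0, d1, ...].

Answer: [-9, -9, -9, -9, -9, -9, -9]

Derivation:
Element change: A[0] 14 -> 5, delta = -9
For k < 0: P[k] unchanged, delta_P[k] = 0
For k >= 0: P[k] shifts by exactly -9
Delta array: [-9, -9, -9, -9, -9, -9, -9]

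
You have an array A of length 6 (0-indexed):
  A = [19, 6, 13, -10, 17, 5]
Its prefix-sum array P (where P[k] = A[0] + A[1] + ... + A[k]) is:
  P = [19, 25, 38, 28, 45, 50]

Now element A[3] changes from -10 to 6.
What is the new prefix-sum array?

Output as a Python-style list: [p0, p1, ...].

Change: A[3] -10 -> 6, delta = 16
P[k] for k < 3: unchanged (A[3] not included)
P[k] for k >= 3: shift by delta = 16
  P[0] = 19 + 0 = 19
  P[1] = 25 + 0 = 25
  P[2] = 38 + 0 = 38
  P[3] = 28 + 16 = 44
  P[4] = 45 + 16 = 61
  P[5] = 50 + 16 = 66

Answer: [19, 25, 38, 44, 61, 66]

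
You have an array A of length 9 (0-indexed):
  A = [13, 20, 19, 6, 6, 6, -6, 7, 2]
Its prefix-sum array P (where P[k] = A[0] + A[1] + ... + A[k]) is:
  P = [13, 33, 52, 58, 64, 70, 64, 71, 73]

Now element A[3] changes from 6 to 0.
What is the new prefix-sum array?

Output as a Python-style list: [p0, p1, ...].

Change: A[3] 6 -> 0, delta = -6
P[k] for k < 3: unchanged (A[3] not included)
P[k] for k >= 3: shift by delta = -6
  P[0] = 13 + 0 = 13
  P[1] = 33 + 0 = 33
  P[2] = 52 + 0 = 52
  P[3] = 58 + -6 = 52
  P[4] = 64 + -6 = 58
  P[5] = 70 + -6 = 64
  P[6] = 64 + -6 = 58
  P[7] = 71 + -6 = 65
  P[8] = 73 + -6 = 67

Answer: [13, 33, 52, 52, 58, 64, 58, 65, 67]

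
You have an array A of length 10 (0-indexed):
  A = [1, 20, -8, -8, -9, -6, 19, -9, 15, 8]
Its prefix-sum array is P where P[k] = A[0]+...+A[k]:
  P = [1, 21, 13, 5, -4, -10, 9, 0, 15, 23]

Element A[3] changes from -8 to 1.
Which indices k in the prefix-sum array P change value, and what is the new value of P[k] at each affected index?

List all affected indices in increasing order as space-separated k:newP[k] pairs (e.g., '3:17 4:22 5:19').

Answer: 3:14 4:5 5:-1 6:18 7:9 8:24 9:32

Derivation:
P[k] = A[0] + ... + A[k]
P[k] includes A[3] iff k >= 3
Affected indices: 3, 4, ..., 9; delta = 9
  P[3]: 5 + 9 = 14
  P[4]: -4 + 9 = 5
  P[5]: -10 + 9 = -1
  P[6]: 9 + 9 = 18
  P[7]: 0 + 9 = 9
  P[8]: 15 + 9 = 24
  P[9]: 23 + 9 = 32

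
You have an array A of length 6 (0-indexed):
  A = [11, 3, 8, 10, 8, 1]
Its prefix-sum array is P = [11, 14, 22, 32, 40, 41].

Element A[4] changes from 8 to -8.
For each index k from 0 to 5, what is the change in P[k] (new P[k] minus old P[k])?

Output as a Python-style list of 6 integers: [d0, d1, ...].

Element change: A[4] 8 -> -8, delta = -16
For k < 4: P[k] unchanged, delta_P[k] = 0
For k >= 4: P[k] shifts by exactly -16
Delta array: [0, 0, 0, 0, -16, -16]

Answer: [0, 0, 0, 0, -16, -16]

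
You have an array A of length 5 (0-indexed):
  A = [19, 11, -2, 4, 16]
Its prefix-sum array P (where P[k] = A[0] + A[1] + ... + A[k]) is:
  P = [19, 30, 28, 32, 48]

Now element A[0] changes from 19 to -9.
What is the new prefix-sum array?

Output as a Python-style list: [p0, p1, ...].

Answer: [-9, 2, 0, 4, 20]

Derivation:
Change: A[0] 19 -> -9, delta = -28
P[k] for k < 0: unchanged (A[0] not included)
P[k] for k >= 0: shift by delta = -28
  P[0] = 19 + -28 = -9
  P[1] = 30 + -28 = 2
  P[2] = 28 + -28 = 0
  P[3] = 32 + -28 = 4
  P[4] = 48 + -28 = 20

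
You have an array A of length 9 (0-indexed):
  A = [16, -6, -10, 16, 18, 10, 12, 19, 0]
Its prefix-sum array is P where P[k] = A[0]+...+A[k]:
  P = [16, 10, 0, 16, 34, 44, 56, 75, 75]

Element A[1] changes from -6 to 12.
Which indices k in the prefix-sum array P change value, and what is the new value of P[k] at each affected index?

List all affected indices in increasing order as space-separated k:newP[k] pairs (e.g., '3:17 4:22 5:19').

Answer: 1:28 2:18 3:34 4:52 5:62 6:74 7:93 8:93

Derivation:
P[k] = A[0] + ... + A[k]
P[k] includes A[1] iff k >= 1
Affected indices: 1, 2, ..., 8; delta = 18
  P[1]: 10 + 18 = 28
  P[2]: 0 + 18 = 18
  P[3]: 16 + 18 = 34
  P[4]: 34 + 18 = 52
  P[5]: 44 + 18 = 62
  P[6]: 56 + 18 = 74
  P[7]: 75 + 18 = 93
  P[8]: 75 + 18 = 93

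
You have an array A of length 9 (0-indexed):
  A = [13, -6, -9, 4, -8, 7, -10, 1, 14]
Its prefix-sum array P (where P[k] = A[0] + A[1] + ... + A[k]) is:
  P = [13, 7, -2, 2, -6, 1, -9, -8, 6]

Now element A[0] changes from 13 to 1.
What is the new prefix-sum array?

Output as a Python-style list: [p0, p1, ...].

Change: A[0] 13 -> 1, delta = -12
P[k] for k < 0: unchanged (A[0] not included)
P[k] for k >= 0: shift by delta = -12
  P[0] = 13 + -12 = 1
  P[1] = 7 + -12 = -5
  P[2] = -2 + -12 = -14
  P[3] = 2 + -12 = -10
  P[4] = -6 + -12 = -18
  P[5] = 1 + -12 = -11
  P[6] = -9 + -12 = -21
  P[7] = -8 + -12 = -20
  P[8] = 6 + -12 = -6

Answer: [1, -5, -14, -10, -18, -11, -21, -20, -6]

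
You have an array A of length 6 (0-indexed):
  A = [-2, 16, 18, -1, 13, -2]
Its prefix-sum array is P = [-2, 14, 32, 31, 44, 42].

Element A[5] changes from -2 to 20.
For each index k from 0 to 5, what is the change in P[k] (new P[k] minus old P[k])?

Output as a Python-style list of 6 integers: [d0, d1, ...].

Element change: A[5] -2 -> 20, delta = 22
For k < 5: P[k] unchanged, delta_P[k] = 0
For k >= 5: P[k] shifts by exactly 22
Delta array: [0, 0, 0, 0, 0, 22]

Answer: [0, 0, 0, 0, 0, 22]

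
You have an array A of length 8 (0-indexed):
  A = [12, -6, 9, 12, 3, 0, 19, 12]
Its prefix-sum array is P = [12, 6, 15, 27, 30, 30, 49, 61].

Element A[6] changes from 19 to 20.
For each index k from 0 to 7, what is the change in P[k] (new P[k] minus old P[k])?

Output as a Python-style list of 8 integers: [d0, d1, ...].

Answer: [0, 0, 0, 0, 0, 0, 1, 1]

Derivation:
Element change: A[6] 19 -> 20, delta = 1
For k < 6: P[k] unchanged, delta_P[k] = 0
For k >= 6: P[k] shifts by exactly 1
Delta array: [0, 0, 0, 0, 0, 0, 1, 1]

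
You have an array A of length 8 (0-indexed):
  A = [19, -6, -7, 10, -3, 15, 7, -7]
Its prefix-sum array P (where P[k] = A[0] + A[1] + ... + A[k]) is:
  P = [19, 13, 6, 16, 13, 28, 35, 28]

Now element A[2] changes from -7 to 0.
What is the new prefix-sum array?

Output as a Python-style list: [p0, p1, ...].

Answer: [19, 13, 13, 23, 20, 35, 42, 35]

Derivation:
Change: A[2] -7 -> 0, delta = 7
P[k] for k < 2: unchanged (A[2] not included)
P[k] for k >= 2: shift by delta = 7
  P[0] = 19 + 0 = 19
  P[1] = 13 + 0 = 13
  P[2] = 6 + 7 = 13
  P[3] = 16 + 7 = 23
  P[4] = 13 + 7 = 20
  P[5] = 28 + 7 = 35
  P[6] = 35 + 7 = 42
  P[7] = 28 + 7 = 35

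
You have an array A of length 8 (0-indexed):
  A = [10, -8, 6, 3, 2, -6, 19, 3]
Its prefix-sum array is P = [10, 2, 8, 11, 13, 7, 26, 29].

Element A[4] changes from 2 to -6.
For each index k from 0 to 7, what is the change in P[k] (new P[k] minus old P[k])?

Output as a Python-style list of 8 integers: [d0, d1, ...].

Element change: A[4] 2 -> -6, delta = -8
For k < 4: P[k] unchanged, delta_P[k] = 0
For k >= 4: P[k] shifts by exactly -8
Delta array: [0, 0, 0, 0, -8, -8, -8, -8]

Answer: [0, 0, 0, 0, -8, -8, -8, -8]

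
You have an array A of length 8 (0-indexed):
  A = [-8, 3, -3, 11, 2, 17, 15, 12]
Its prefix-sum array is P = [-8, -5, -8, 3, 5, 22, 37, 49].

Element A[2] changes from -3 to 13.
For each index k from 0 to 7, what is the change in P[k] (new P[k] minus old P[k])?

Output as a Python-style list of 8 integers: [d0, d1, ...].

Element change: A[2] -3 -> 13, delta = 16
For k < 2: P[k] unchanged, delta_P[k] = 0
For k >= 2: P[k] shifts by exactly 16
Delta array: [0, 0, 16, 16, 16, 16, 16, 16]

Answer: [0, 0, 16, 16, 16, 16, 16, 16]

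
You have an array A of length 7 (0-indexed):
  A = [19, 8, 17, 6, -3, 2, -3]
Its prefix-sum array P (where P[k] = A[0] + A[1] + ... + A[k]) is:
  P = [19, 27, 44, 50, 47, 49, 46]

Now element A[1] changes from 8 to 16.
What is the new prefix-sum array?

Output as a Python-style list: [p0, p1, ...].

Answer: [19, 35, 52, 58, 55, 57, 54]

Derivation:
Change: A[1] 8 -> 16, delta = 8
P[k] for k < 1: unchanged (A[1] not included)
P[k] for k >= 1: shift by delta = 8
  P[0] = 19 + 0 = 19
  P[1] = 27 + 8 = 35
  P[2] = 44 + 8 = 52
  P[3] = 50 + 8 = 58
  P[4] = 47 + 8 = 55
  P[5] = 49 + 8 = 57
  P[6] = 46 + 8 = 54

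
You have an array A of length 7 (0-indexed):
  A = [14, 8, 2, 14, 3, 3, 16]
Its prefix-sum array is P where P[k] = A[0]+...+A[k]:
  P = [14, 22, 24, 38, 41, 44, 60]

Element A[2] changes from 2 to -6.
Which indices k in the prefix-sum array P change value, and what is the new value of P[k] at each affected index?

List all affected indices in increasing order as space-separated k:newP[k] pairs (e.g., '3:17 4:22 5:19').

P[k] = A[0] + ... + A[k]
P[k] includes A[2] iff k >= 2
Affected indices: 2, 3, ..., 6; delta = -8
  P[2]: 24 + -8 = 16
  P[3]: 38 + -8 = 30
  P[4]: 41 + -8 = 33
  P[5]: 44 + -8 = 36
  P[6]: 60 + -8 = 52

Answer: 2:16 3:30 4:33 5:36 6:52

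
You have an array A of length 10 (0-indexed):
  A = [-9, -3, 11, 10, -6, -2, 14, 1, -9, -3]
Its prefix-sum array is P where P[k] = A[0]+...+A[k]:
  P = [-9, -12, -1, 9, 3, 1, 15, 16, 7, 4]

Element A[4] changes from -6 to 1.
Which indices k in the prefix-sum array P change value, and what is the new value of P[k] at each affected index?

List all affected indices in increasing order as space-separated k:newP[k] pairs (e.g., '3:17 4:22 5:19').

P[k] = A[0] + ... + A[k]
P[k] includes A[4] iff k >= 4
Affected indices: 4, 5, ..., 9; delta = 7
  P[4]: 3 + 7 = 10
  P[5]: 1 + 7 = 8
  P[6]: 15 + 7 = 22
  P[7]: 16 + 7 = 23
  P[8]: 7 + 7 = 14
  P[9]: 4 + 7 = 11

Answer: 4:10 5:8 6:22 7:23 8:14 9:11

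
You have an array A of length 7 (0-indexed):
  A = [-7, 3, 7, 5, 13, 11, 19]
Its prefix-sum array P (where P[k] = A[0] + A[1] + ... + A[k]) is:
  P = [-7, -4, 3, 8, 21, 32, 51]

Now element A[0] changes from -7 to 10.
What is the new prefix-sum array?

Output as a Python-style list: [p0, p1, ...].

Change: A[0] -7 -> 10, delta = 17
P[k] for k < 0: unchanged (A[0] not included)
P[k] for k >= 0: shift by delta = 17
  P[0] = -7 + 17 = 10
  P[1] = -4 + 17 = 13
  P[2] = 3 + 17 = 20
  P[3] = 8 + 17 = 25
  P[4] = 21 + 17 = 38
  P[5] = 32 + 17 = 49
  P[6] = 51 + 17 = 68

Answer: [10, 13, 20, 25, 38, 49, 68]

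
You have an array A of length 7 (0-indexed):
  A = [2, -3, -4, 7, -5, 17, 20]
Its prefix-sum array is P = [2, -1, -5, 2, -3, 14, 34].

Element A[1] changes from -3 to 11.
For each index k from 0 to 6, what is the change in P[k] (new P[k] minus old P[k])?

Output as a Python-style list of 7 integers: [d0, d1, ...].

Element change: A[1] -3 -> 11, delta = 14
For k < 1: P[k] unchanged, delta_P[k] = 0
For k >= 1: P[k] shifts by exactly 14
Delta array: [0, 14, 14, 14, 14, 14, 14]

Answer: [0, 14, 14, 14, 14, 14, 14]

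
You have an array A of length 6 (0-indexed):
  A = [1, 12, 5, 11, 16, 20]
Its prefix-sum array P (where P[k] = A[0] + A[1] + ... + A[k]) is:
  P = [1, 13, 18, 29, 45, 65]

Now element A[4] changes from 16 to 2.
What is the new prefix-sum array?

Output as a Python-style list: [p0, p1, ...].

Change: A[4] 16 -> 2, delta = -14
P[k] for k < 4: unchanged (A[4] not included)
P[k] for k >= 4: shift by delta = -14
  P[0] = 1 + 0 = 1
  P[1] = 13 + 0 = 13
  P[2] = 18 + 0 = 18
  P[3] = 29 + 0 = 29
  P[4] = 45 + -14 = 31
  P[5] = 65 + -14 = 51

Answer: [1, 13, 18, 29, 31, 51]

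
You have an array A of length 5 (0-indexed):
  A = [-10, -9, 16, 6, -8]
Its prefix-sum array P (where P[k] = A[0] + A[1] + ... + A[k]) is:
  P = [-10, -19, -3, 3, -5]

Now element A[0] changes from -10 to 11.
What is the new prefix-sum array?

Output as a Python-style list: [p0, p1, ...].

Answer: [11, 2, 18, 24, 16]

Derivation:
Change: A[0] -10 -> 11, delta = 21
P[k] for k < 0: unchanged (A[0] not included)
P[k] for k >= 0: shift by delta = 21
  P[0] = -10 + 21 = 11
  P[1] = -19 + 21 = 2
  P[2] = -3 + 21 = 18
  P[3] = 3 + 21 = 24
  P[4] = -5 + 21 = 16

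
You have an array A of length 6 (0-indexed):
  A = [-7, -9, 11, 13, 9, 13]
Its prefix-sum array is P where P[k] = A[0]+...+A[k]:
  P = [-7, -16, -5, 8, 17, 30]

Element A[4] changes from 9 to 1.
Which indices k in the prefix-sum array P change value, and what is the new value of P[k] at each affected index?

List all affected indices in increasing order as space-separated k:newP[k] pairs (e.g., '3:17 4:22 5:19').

Answer: 4:9 5:22

Derivation:
P[k] = A[0] + ... + A[k]
P[k] includes A[4] iff k >= 4
Affected indices: 4, 5, ..., 5; delta = -8
  P[4]: 17 + -8 = 9
  P[5]: 30 + -8 = 22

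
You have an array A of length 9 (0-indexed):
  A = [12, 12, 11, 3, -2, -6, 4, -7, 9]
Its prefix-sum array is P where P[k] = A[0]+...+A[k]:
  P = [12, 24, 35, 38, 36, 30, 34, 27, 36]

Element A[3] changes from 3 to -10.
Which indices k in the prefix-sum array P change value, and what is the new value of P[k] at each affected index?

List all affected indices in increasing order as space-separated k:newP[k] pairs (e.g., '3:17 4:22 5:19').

P[k] = A[0] + ... + A[k]
P[k] includes A[3] iff k >= 3
Affected indices: 3, 4, ..., 8; delta = -13
  P[3]: 38 + -13 = 25
  P[4]: 36 + -13 = 23
  P[5]: 30 + -13 = 17
  P[6]: 34 + -13 = 21
  P[7]: 27 + -13 = 14
  P[8]: 36 + -13 = 23

Answer: 3:25 4:23 5:17 6:21 7:14 8:23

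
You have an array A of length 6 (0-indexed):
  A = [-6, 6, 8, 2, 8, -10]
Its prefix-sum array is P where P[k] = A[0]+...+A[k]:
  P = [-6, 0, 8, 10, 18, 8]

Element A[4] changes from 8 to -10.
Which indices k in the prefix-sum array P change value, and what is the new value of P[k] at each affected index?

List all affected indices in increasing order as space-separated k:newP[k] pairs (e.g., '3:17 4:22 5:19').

P[k] = A[0] + ... + A[k]
P[k] includes A[4] iff k >= 4
Affected indices: 4, 5, ..., 5; delta = -18
  P[4]: 18 + -18 = 0
  P[5]: 8 + -18 = -10

Answer: 4:0 5:-10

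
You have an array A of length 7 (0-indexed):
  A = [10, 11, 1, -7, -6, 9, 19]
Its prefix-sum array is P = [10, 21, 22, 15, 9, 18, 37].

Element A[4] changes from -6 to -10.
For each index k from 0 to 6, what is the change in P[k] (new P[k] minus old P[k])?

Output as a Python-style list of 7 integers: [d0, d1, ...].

Element change: A[4] -6 -> -10, delta = -4
For k < 4: P[k] unchanged, delta_P[k] = 0
For k >= 4: P[k] shifts by exactly -4
Delta array: [0, 0, 0, 0, -4, -4, -4]

Answer: [0, 0, 0, 0, -4, -4, -4]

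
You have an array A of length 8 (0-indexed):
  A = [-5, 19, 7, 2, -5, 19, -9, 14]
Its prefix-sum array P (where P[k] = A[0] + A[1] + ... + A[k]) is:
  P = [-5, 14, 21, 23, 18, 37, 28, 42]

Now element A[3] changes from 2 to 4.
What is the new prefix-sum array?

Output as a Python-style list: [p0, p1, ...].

Change: A[3] 2 -> 4, delta = 2
P[k] for k < 3: unchanged (A[3] not included)
P[k] for k >= 3: shift by delta = 2
  P[0] = -5 + 0 = -5
  P[1] = 14 + 0 = 14
  P[2] = 21 + 0 = 21
  P[3] = 23 + 2 = 25
  P[4] = 18 + 2 = 20
  P[5] = 37 + 2 = 39
  P[6] = 28 + 2 = 30
  P[7] = 42 + 2 = 44

Answer: [-5, 14, 21, 25, 20, 39, 30, 44]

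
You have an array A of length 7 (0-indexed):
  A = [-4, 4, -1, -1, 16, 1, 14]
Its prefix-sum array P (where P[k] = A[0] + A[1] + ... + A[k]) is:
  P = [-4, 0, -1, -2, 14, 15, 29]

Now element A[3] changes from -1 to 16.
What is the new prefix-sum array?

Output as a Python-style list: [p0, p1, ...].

Answer: [-4, 0, -1, 15, 31, 32, 46]

Derivation:
Change: A[3] -1 -> 16, delta = 17
P[k] for k < 3: unchanged (A[3] not included)
P[k] for k >= 3: shift by delta = 17
  P[0] = -4 + 0 = -4
  P[1] = 0 + 0 = 0
  P[2] = -1 + 0 = -1
  P[3] = -2 + 17 = 15
  P[4] = 14 + 17 = 31
  P[5] = 15 + 17 = 32
  P[6] = 29 + 17 = 46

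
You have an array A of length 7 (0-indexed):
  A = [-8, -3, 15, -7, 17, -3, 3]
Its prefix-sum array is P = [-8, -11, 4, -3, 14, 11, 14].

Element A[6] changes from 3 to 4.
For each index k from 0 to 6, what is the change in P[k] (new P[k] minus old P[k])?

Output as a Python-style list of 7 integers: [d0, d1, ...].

Answer: [0, 0, 0, 0, 0, 0, 1]

Derivation:
Element change: A[6] 3 -> 4, delta = 1
For k < 6: P[k] unchanged, delta_P[k] = 0
For k >= 6: P[k] shifts by exactly 1
Delta array: [0, 0, 0, 0, 0, 0, 1]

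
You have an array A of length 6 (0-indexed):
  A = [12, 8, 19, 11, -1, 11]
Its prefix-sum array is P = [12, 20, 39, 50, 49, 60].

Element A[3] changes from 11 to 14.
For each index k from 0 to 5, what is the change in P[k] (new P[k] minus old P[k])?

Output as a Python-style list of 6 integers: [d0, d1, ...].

Element change: A[3] 11 -> 14, delta = 3
For k < 3: P[k] unchanged, delta_P[k] = 0
For k >= 3: P[k] shifts by exactly 3
Delta array: [0, 0, 0, 3, 3, 3]

Answer: [0, 0, 0, 3, 3, 3]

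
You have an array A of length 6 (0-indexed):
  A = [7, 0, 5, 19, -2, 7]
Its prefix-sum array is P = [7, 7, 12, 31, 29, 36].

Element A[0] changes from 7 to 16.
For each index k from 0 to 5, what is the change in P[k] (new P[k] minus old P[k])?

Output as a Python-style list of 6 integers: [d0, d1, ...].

Element change: A[0] 7 -> 16, delta = 9
For k < 0: P[k] unchanged, delta_P[k] = 0
For k >= 0: P[k] shifts by exactly 9
Delta array: [9, 9, 9, 9, 9, 9]

Answer: [9, 9, 9, 9, 9, 9]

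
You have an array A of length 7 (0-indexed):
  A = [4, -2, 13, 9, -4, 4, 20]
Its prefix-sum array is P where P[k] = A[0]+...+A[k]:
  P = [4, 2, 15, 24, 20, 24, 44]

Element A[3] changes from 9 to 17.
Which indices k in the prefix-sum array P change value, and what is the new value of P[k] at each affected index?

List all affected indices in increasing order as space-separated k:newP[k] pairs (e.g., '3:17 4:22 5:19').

Answer: 3:32 4:28 5:32 6:52

Derivation:
P[k] = A[0] + ... + A[k]
P[k] includes A[3] iff k >= 3
Affected indices: 3, 4, ..., 6; delta = 8
  P[3]: 24 + 8 = 32
  P[4]: 20 + 8 = 28
  P[5]: 24 + 8 = 32
  P[6]: 44 + 8 = 52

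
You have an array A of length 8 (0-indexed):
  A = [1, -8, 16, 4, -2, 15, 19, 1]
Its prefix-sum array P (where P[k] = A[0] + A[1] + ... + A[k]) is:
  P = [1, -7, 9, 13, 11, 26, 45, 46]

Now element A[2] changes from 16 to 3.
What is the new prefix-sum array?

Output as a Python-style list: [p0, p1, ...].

Change: A[2] 16 -> 3, delta = -13
P[k] for k < 2: unchanged (A[2] not included)
P[k] for k >= 2: shift by delta = -13
  P[0] = 1 + 0 = 1
  P[1] = -7 + 0 = -7
  P[2] = 9 + -13 = -4
  P[3] = 13 + -13 = 0
  P[4] = 11 + -13 = -2
  P[5] = 26 + -13 = 13
  P[6] = 45 + -13 = 32
  P[7] = 46 + -13 = 33

Answer: [1, -7, -4, 0, -2, 13, 32, 33]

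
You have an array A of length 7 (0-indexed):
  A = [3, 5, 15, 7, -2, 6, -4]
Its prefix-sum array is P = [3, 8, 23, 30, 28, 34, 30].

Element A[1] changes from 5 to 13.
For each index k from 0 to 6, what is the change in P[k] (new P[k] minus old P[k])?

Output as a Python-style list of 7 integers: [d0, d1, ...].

Answer: [0, 8, 8, 8, 8, 8, 8]

Derivation:
Element change: A[1] 5 -> 13, delta = 8
For k < 1: P[k] unchanged, delta_P[k] = 0
For k >= 1: P[k] shifts by exactly 8
Delta array: [0, 8, 8, 8, 8, 8, 8]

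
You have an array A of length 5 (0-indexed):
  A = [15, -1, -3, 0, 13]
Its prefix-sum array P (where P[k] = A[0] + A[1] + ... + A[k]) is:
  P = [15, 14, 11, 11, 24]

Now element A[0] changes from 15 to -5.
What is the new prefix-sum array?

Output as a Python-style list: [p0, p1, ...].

Answer: [-5, -6, -9, -9, 4]

Derivation:
Change: A[0] 15 -> -5, delta = -20
P[k] for k < 0: unchanged (A[0] not included)
P[k] for k >= 0: shift by delta = -20
  P[0] = 15 + -20 = -5
  P[1] = 14 + -20 = -6
  P[2] = 11 + -20 = -9
  P[3] = 11 + -20 = -9
  P[4] = 24 + -20 = 4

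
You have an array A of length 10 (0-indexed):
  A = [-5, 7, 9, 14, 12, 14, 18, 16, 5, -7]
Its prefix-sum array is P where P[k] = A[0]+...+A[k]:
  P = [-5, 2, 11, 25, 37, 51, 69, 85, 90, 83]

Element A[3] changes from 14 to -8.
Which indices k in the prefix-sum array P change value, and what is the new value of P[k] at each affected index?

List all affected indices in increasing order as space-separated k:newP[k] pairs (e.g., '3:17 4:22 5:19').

Answer: 3:3 4:15 5:29 6:47 7:63 8:68 9:61

Derivation:
P[k] = A[0] + ... + A[k]
P[k] includes A[3] iff k >= 3
Affected indices: 3, 4, ..., 9; delta = -22
  P[3]: 25 + -22 = 3
  P[4]: 37 + -22 = 15
  P[5]: 51 + -22 = 29
  P[6]: 69 + -22 = 47
  P[7]: 85 + -22 = 63
  P[8]: 90 + -22 = 68
  P[9]: 83 + -22 = 61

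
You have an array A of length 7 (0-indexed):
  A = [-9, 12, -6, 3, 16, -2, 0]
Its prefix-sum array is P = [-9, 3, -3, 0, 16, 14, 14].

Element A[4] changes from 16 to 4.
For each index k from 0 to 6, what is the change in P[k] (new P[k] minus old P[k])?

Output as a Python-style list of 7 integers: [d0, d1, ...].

Answer: [0, 0, 0, 0, -12, -12, -12]

Derivation:
Element change: A[4] 16 -> 4, delta = -12
For k < 4: P[k] unchanged, delta_P[k] = 0
For k >= 4: P[k] shifts by exactly -12
Delta array: [0, 0, 0, 0, -12, -12, -12]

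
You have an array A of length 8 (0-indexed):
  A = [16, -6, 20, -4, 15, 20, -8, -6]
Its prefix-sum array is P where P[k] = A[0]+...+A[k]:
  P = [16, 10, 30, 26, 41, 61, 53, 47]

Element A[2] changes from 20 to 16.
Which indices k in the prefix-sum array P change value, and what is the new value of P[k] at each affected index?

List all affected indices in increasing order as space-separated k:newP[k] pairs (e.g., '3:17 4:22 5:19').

P[k] = A[0] + ... + A[k]
P[k] includes A[2] iff k >= 2
Affected indices: 2, 3, ..., 7; delta = -4
  P[2]: 30 + -4 = 26
  P[3]: 26 + -4 = 22
  P[4]: 41 + -4 = 37
  P[5]: 61 + -4 = 57
  P[6]: 53 + -4 = 49
  P[7]: 47 + -4 = 43

Answer: 2:26 3:22 4:37 5:57 6:49 7:43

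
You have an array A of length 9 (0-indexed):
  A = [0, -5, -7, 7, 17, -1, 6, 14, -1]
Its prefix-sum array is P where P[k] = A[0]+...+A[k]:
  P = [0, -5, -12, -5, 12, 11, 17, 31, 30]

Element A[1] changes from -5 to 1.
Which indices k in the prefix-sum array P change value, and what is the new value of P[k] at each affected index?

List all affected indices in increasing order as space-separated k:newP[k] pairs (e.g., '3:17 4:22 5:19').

P[k] = A[0] + ... + A[k]
P[k] includes A[1] iff k >= 1
Affected indices: 1, 2, ..., 8; delta = 6
  P[1]: -5 + 6 = 1
  P[2]: -12 + 6 = -6
  P[3]: -5 + 6 = 1
  P[4]: 12 + 6 = 18
  P[5]: 11 + 6 = 17
  P[6]: 17 + 6 = 23
  P[7]: 31 + 6 = 37
  P[8]: 30 + 6 = 36

Answer: 1:1 2:-6 3:1 4:18 5:17 6:23 7:37 8:36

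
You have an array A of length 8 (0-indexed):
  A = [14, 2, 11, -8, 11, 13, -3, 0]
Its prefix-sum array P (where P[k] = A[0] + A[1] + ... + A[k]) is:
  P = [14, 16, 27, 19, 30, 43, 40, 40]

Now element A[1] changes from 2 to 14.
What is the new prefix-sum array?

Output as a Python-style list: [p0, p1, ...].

Answer: [14, 28, 39, 31, 42, 55, 52, 52]

Derivation:
Change: A[1] 2 -> 14, delta = 12
P[k] for k < 1: unchanged (A[1] not included)
P[k] for k >= 1: shift by delta = 12
  P[0] = 14 + 0 = 14
  P[1] = 16 + 12 = 28
  P[2] = 27 + 12 = 39
  P[3] = 19 + 12 = 31
  P[4] = 30 + 12 = 42
  P[5] = 43 + 12 = 55
  P[6] = 40 + 12 = 52
  P[7] = 40 + 12 = 52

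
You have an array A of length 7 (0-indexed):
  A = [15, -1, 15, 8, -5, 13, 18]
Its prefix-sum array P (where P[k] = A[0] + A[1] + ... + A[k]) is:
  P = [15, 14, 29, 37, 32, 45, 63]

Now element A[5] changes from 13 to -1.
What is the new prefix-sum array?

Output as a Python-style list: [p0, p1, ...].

Answer: [15, 14, 29, 37, 32, 31, 49]

Derivation:
Change: A[5] 13 -> -1, delta = -14
P[k] for k < 5: unchanged (A[5] not included)
P[k] for k >= 5: shift by delta = -14
  P[0] = 15 + 0 = 15
  P[1] = 14 + 0 = 14
  P[2] = 29 + 0 = 29
  P[3] = 37 + 0 = 37
  P[4] = 32 + 0 = 32
  P[5] = 45 + -14 = 31
  P[6] = 63 + -14 = 49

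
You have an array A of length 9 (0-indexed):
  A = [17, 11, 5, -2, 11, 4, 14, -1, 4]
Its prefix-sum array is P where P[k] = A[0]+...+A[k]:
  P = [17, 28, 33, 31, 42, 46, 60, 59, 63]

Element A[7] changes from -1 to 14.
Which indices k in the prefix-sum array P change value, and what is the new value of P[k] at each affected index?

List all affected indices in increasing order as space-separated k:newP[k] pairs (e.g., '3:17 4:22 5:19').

P[k] = A[0] + ... + A[k]
P[k] includes A[7] iff k >= 7
Affected indices: 7, 8, ..., 8; delta = 15
  P[7]: 59 + 15 = 74
  P[8]: 63 + 15 = 78

Answer: 7:74 8:78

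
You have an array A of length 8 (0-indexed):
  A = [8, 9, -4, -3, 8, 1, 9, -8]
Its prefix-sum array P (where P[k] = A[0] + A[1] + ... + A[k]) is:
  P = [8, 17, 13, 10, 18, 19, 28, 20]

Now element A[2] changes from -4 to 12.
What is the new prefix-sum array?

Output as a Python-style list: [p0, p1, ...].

Answer: [8, 17, 29, 26, 34, 35, 44, 36]

Derivation:
Change: A[2] -4 -> 12, delta = 16
P[k] for k < 2: unchanged (A[2] not included)
P[k] for k >= 2: shift by delta = 16
  P[0] = 8 + 0 = 8
  P[1] = 17 + 0 = 17
  P[2] = 13 + 16 = 29
  P[3] = 10 + 16 = 26
  P[4] = 18 + 16 = 34
  P[5] = 19 + 16 = 35
  P[6] = 28 + 16 = 44
  P[7] = 20 + 16 = 36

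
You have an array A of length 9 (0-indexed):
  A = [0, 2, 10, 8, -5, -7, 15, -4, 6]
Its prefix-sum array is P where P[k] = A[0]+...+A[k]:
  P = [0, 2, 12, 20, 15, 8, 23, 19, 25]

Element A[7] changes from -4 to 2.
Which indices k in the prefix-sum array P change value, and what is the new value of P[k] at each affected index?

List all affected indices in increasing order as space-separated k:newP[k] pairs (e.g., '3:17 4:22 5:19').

Answer: 7:25 8:31

Derivation:
P[k] = A[0] + ... + A[k]
P[k] includes A[7] iff k >= 7
Affected indices: 7, 8, ..., 8; delta = 6
  P[7]: 19 + 6 = 25
  P[8]: 25 + 6 = 31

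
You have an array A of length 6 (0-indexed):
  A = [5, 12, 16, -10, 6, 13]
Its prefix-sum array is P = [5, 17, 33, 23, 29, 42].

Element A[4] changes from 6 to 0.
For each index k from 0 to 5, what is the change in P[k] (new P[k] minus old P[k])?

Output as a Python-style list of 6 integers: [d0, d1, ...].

Answer: [0, 0, 0, 0, -6, -6]

Derivation:
Element change: A[4] 6 -> 0, delta = -6
For k < 4: P[k] unchanged, delta_P[k] = 0
For k >= 4: P[k] shifts by exactly -6
Delta array: [0, 0, 0, 0, -6, -6]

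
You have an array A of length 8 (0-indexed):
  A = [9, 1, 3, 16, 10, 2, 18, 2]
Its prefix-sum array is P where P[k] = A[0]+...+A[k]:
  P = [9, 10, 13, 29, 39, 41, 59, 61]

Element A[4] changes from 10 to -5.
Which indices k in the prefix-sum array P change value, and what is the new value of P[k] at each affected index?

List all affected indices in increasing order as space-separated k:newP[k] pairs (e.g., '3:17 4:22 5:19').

P[k] = A[0] + ... + A[k]
P[k] includes A[4] iff k >= 4
Affected indices: 4, 5, ..., 7; delta = -15
  P[4]: 39 + -15 = 24
  P[5]: 41 + -15 = 26
  P[6]: 59 + -15 = 44
  P[7]: 61 + -15 = 46

Answer: 4:24 5:26 6:44 7:46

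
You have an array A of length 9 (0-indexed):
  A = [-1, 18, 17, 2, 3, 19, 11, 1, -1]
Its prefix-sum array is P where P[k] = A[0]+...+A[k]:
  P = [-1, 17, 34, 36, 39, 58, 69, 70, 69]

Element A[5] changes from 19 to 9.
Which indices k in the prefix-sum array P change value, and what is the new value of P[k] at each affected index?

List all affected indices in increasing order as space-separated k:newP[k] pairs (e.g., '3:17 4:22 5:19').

P[k] = A[0] + ... + A[k]
P[k] includes A[5] iff k >= 5
Affected indices: 5, 6, ..., 8; delta = -10
  P[5]: 58 + -10 = 48
  P[6]: 69 + -10 = 59
  P[7]: 70 + -10 = 60
  P[8]: 69 + -10 = 59

Answer: 5:48 6:59 7:60 8:59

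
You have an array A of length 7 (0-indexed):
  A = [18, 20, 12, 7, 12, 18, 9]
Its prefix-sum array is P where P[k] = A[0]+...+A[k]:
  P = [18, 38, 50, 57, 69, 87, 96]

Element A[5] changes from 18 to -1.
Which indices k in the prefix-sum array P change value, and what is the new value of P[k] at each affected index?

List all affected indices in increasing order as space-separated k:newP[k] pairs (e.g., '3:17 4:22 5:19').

P[k] = A[0] + ... + A[k]
P[k] includes A[5] iff k >= 5
Affected indices: 5, 6, ..., 6; delta = -19
  P[5]: 87 + -19 = 68
  P[6]: 96 + -19 = 77

Answer: 5:68 6:77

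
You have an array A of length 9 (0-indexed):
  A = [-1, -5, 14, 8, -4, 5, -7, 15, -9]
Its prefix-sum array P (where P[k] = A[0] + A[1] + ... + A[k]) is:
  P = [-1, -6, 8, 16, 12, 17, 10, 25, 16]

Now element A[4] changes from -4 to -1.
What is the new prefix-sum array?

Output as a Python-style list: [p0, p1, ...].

Answer: [-1, -6, 8, 16, 15, 20, 13, 28, 19]

Derivation:
Change: A[4] -4 -> -1, delta = 3
P[k] for k < 4: unchanged (A[4] not included)
P[k] for k >= 4: shift by delta = 3
  P[0] = -1 + 0 = -1
  P[1] = -6 + 0 = -6
  P[2] = 8 + 0 = 8
  P[3] = 16 + 0 = 16
  P[4] = 12 + 3 = 15
  P[5] = 17 + 3 = 20
  P[6] = 10 + 3 = 13
  P[7] = 25 + 3 = 28
  P[8] = 16 + 3 = 19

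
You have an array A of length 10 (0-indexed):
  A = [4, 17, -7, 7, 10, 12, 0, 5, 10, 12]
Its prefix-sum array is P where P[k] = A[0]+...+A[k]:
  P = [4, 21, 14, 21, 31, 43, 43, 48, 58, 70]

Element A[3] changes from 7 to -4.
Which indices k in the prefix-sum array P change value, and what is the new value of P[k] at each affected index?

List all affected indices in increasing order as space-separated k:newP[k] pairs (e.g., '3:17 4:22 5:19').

Answer: 3:10 4:20 5:32 6:32 7:37 8:47 9:59

Derivation:
P[k] = A[0] + ... + A[k]
P[k] includes A[3] iff k >= 3
Affected indices: 3, 4, ..., 9; delta = -11
  P[3]: 21 + -11 = 10
  P[4]: 31 + -11 = 20
  P[5]: 43 + -11 = 32
  P[6]: 43 + -11 = 32
  P[7]: 48 + -11 = 37
  P[8]: 58 + -11 = 47
  P[9]: 70 + -11 = 59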